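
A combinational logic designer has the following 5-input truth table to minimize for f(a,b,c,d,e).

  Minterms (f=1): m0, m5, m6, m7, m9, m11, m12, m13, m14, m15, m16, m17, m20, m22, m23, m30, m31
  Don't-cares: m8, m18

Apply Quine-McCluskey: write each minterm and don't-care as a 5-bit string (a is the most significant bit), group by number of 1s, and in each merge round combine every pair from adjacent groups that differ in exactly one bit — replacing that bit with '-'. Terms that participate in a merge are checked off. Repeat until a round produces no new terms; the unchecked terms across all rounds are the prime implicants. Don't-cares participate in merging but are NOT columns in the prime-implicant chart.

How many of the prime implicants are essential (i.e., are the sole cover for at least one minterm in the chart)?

[col 0] 00000*, 00101*, 00110*, 00111*, 01000*, 01001*, 01011*, 01100*, 01101*, 01110*, 01111*, 10000*, 10001*, 10010*, 10100*, 10110*, 10111*, 11110*, 11111*
[col 1] -0000, -0110*, -0111*, -1110*, -1111*, 0-000, 0-101*, 0-110*, 0-111*, 001-1*, 0011-*, 01-00*, 01-01*, 01-11*, 010-1*, 0100-*, 011-0*, 011-1*, 0110-*, 0111-*, 1-110*, 1-111*, 10-00*, 10-10*, 100-0*, 1000-, 101-0*, 1011-*, 1111-*
[col 2] --110*, --111*, -011-*, -111-*, 0-1-1, 0-11-*, 01--1, 01-0-, 011--, 1-11-*, 10--0
[col 3] --11-
Prime implicants: --11-, -0000, 0-000, 0-1-1, 01--1, 01-0-, 011--, 10--0, 1000-
PI chart (minterm → PIs covering it):
  0 | -0000,0-000
  5 | 0-1-1  (sole → essential)
  6 | --11-  (sole → essential)
  7 | --11-,0-1-1
  9 | 01--1,01-0-
  11 | 01--1  (sole → essential)
  12 | 01-0-,011--
  13 | 0-1-1,01--1,01-0-,011--
  14 | --11-,011--
  15 | --11-,0-1-1,01--1,011--
  16 | -0000,10--0,1000-
  17 | 1000-  (sole → essential)
  20 | 10--0  (sole → essential)
  22 | --11-,10--0
  23 | --11-  (sole → essential)
  30 | --11-  (sole → essential)
  31 | --11-  (sole → essential)
Essential prime implicants: --11-, 0-1-1, 01--1, 10--0, 1000-

5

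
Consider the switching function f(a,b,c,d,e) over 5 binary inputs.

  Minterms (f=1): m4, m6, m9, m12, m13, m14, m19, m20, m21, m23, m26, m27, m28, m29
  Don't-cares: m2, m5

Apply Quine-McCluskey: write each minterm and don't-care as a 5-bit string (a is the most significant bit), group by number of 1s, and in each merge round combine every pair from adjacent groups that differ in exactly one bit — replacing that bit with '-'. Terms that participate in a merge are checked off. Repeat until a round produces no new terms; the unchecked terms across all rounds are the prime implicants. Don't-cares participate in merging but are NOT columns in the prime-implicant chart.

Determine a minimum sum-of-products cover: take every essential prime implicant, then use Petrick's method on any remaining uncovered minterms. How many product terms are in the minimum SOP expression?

[col 0] 00010*, 00100*, 00101*, 00110*, 01001*, 01100*, 01101*, 01110*, 10011*, 10100*, 10101*, 10111*, 11010*, 11011*, 11100*, 11101*
[col 1] -0100*, -0101*, -1100*, -1101*, 0-100*, 0-101*, 0-110*, 00-10, 001-0*, 0010-*, 01-01, 011-0*, 0110-*, 1-011, 1-100*, 1-101*, 10-11, 101-1, 1010-*, 1101-, 1110-*
[col 2] --100*, --101*, -010-*, -110-*, 0-1-0, 0-10-*, 1-10-*
[col 3] --10-
Prime implicants: --10-, 0-1-0, 00-10, 01-01, 1-011, 10-11, 101-1, 1101-
PI chart (minterm → PIs covering it):
  4 | --10-,0-1-0
  6 | 0-1-0,00-10
  9 | 01-01  (sole → essential)
  12 | --10-,0-1-0
  13 | --10-,01-01
  14 | 0-1-0  (sole → essential)
  19 | 1-011,10-11
  20 | --10-  (sole → essential)
  21 | --10-,101-1
  23 | 10-11,101-1
  26 | 1101-  (sole → essential)
  27 | 1-011,1101-
  28 | --10-  (sole → essential)
  29 | --10-  (sole → essential)
Essential prime implicants: --10-, 0-1-0, 01-01, 1101-
Petrick residual → 10-11
Minimum SOP uses 5 PIs: cd' + a'ce' + a'bd'e + ab'de + abc'd

5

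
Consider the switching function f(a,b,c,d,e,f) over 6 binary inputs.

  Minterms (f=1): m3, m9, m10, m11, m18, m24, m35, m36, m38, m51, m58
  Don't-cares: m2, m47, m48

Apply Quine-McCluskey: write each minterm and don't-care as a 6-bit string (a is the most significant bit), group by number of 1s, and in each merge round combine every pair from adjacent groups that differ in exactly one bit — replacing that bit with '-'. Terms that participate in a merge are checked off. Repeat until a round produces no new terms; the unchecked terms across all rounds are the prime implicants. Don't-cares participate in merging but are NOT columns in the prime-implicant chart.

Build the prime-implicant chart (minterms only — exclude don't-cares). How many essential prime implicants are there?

7

size-2^0 implicants → 000010(✓)  000011(✓)  001001(✓)  001010(✓)  001011(✓)  010010(✓)  011000  100011(✓)  100100(✓)  100110(✓)  101111  110000  110011(✓)  111010
size-2^1 implicants → -00011  0-0010  00-010(✓)  00-011(✓)  00001-(✓)  0010-1  00101-(✓)  1-0011  1001-0
size-2^2 implicants → 00-01-
Unchecked terms (primes): -00011, 0-0010, 00-01-, 0010-1, 011000, 1-0011, 1001-0, 101111, 110000, 111010
Minterm coverage:
  m3 ⊆ -00011,00-01-
  m9 ⊆ 0010-1 [E]
  m10 ⊆ 00-01- [E]
  m11 ⊆ 00-01-,0010-1
  m18 ⊆ 0-0010 [E]
  m24 ⊆ 011000 [E]
  m35 ⊆ -00011,1-0011
  m36 ⊆ 1001-0 [E]
  m38 ⊆ 1001-0 [E]
  m51 ⊆ 1-0011 [E]
  m58 ⊆ 111010 [E]
E = {0-0010, 00-01-, 0010-1, 011000, 1-0011, 1001-0, 111010}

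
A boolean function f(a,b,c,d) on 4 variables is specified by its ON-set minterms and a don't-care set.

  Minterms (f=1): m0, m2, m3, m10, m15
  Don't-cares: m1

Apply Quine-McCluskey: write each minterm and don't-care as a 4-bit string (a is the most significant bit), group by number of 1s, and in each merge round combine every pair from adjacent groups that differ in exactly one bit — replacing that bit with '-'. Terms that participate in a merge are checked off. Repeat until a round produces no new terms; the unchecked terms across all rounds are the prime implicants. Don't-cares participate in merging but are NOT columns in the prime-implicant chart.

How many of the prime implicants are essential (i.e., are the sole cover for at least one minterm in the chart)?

3

Round 0: 0000✓ 0001✓ 0010✓ 0011✓ 1010✓ 1111
Round 1: -010 00-0✓ 00-1✓ 000-✓ 001-✓
Round 2: 00--
PIs = {-010, 00--, 1111}
Coverage chart:
  m0: 00-- ←essential
  m2: -010,00--
  m3: 00-- ←essential
  m10: -010 ←essential
  m15: 1111 ←essential
Essential: -010, 00--, 1111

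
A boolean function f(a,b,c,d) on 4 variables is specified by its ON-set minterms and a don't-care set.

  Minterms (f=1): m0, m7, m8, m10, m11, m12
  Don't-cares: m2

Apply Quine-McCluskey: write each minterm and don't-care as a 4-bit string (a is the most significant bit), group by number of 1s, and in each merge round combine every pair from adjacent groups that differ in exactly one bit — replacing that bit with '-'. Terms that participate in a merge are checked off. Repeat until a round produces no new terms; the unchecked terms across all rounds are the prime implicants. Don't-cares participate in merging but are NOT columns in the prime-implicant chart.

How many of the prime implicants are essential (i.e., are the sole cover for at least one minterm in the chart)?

4

[col 0] 0000*, 0010*, 0111, 1000*, 1010*, 1011*, 1100*
[col 1] -000*, -010*, 00-0*, 1-00, 10-0*, 101-
[col 2] -0-0
Prime implicants: -0-0, 0111, 1-00, 101-
PI chart (minterm → PIs covering it):
  0 | -0-0  (sole → essential)
  7 | 0111  (sole → essential)
  8 | -0-0,1-00
  10 | -0-0,101-
  11 | 101-  (sole → essential)
  12 | 1-00  (sole → essential)
Essential prime implicants: -0-0, 0111, 1-00, 101-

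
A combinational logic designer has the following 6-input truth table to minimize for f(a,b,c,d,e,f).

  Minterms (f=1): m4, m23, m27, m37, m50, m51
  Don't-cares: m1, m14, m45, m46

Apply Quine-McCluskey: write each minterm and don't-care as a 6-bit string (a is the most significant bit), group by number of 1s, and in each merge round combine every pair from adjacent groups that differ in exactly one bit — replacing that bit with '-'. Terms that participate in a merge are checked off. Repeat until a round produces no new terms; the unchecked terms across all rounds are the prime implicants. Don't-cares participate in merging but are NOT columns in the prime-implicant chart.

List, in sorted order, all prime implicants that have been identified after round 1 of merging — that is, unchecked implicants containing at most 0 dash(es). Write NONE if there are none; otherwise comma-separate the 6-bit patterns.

000001, 000100, 010111, 011011

size-2^0 implicants → 000001  000100  001110(✓)  010111  011011  100101(✓)  101101(✓)  101110(✓)  110010(✓)  110011(✓)
size-2^1 implicants → -01110  10-101  11001-
Unchecked terms (primes): -01110, 000001, 000100, 010111, 011011, 10-101, 11001-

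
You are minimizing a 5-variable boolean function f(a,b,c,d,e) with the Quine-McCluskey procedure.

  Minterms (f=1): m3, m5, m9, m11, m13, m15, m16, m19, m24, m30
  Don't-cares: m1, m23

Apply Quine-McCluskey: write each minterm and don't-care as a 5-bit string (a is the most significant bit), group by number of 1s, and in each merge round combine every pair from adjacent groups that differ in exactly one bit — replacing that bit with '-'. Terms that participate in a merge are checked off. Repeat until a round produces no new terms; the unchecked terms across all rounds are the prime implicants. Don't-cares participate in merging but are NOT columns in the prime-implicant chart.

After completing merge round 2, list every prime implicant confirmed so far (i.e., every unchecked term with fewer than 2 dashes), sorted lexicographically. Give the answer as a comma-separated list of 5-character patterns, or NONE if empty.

[col 0] 00001*, 00011*, 00101*, 01001*, 01011*, 01101*, 01111*, 10000*, 10011*, 10111*, 11000*, 11110
[col 1] -0011, 0-001*, 0-011*, 0-101*, 00-01*, 000-1*, 01-01*, 01-11*, 010-1*, 011-1*, 1-000, 10-11
[col 2] 0--01, 0-0-1, 01--1
Prime implicants: -0011, 0--01, 0-0-1, 01--1, 1-000, 10-11, 11110

-0011, 1-000, 10-11, 11110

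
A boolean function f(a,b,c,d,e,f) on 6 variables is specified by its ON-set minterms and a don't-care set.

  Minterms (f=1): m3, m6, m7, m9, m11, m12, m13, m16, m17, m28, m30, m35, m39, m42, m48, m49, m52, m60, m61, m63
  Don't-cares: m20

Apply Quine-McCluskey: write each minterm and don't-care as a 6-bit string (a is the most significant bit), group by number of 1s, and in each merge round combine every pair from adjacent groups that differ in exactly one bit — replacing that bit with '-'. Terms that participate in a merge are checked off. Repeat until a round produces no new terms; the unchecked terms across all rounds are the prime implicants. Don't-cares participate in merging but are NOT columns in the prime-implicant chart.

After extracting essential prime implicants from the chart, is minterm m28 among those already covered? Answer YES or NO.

YES

size-2^0 implicants → 000011(✓)  000110(✓)  000111(✓)  001001(✓)  001011(✓)  001100(✓)  001101(✓)  010000(✓)  010001(✓)  010100(✓)  011100(✓)  011110(✓)  100011(✓)  100111(✓)  101010  110000(✓)  110001(✓)  110100(✓)  111100(✓)  111101(✓)  111111(✓)
size-2^1 implicants → -00011(✓)  -00111(✓)  -10000(✓)  -10001(✓)  -10100(✓)  -11100(✓)  0-1100  00-011  000-11(✓)  00011-  001-01  0010-1  00110-  01-100(✓)  010-00(✓)  01000-(✓)  0111-0  100-11(✓)  11-100(✓)  110-00(✓)  11000-(✓)  1111-1  11110-
size-2^2 implicants → -00-11  -1-100  -10-00  -1000-
Unchecked terms (primes): -00-11, -1-100, -10-00, -1000-, 0-1100, 00-011, 00011-, 001-01, 0010-1, 00110-, 0111-0, 101010, 1111-1, 11110-
Minterm coverage:
  m3 ⊆ -00-11,00-011
  m6 ⊆ 00011- [E]
  m7 ⊆ -00-11,00011-
  m9 ⊆ 001-01,0010-1
  m11 ⊆ 00-011,0010-1
  m12 ⊆ 0-1100,00110-
  m13 ⊆ 001-01,00110-
  m16 ⊆ -10-00,-1000-
  m17 ⊆ -1000- [E]
  m28 ⊆ -1-100,0-1100,0111-0
  m30 ⊆ 0111-0 [E]
  m35 ⊆ -00-11 [E]
  m39 ⊆ -00-11 [E]
  m42 ⊆ 101010 [E]
  m48 ⊆ -10-00,-1000-
  m49 ⊆ -1000- [E]
  m52 ⊆ -1-100,-10-00
  m60 ⊆ -1-100,11110-
  m61 ⊆ 1111-1,11110-
  m63 ⊆ 1111-1 [E]
E = {-00-11, -1000-, 00011-, 0111-0, 101010, 1111-1}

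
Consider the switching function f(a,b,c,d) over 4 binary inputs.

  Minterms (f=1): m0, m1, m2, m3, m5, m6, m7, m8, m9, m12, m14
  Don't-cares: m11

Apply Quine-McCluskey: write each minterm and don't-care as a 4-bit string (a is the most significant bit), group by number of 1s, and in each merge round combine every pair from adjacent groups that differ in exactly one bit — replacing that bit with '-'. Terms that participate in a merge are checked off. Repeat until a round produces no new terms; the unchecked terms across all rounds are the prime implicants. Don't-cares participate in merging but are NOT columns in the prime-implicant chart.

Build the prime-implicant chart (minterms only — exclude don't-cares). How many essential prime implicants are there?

1

Round 0: 0000✓ 0001✓ 0010✓ 0011✓ 0101✓ 0110✓ 0111✓ 1000✓ 1001✓ 1011✓ 1100✓ 1110✓
Round 1: -000✓ -001✓ -011✓ -110 0-01✓ 0-10✓ 0-11✓ 00-0✓ 00-1✓ 000-✓ 001-✓ 01-1✓ 011-✓ 1-00 10-1✓ 100-✓ 11-0
Round 2: -0-1 -00- 0--1 0-1- 00--
PIs = {-0-1, -00-, -110, 0--1, 0-1-, 00--, 1-00, 11-0}
Coverage chart:
  m0: -00-,00--
  m1: -0-1,-00-,0--1,00--
  m2: 0-1-,00--
  m3: -0-1,0--1,0-1-,00--
  m5: 0--1 ←essential
  m6: -110,0-1-
  m7: 0--1,0-1-
  m8: -00-,1-00
  m9: -0-1,-00-
  m12: 1-00,11-0
  m14: -110,11-0
Essential: 0--1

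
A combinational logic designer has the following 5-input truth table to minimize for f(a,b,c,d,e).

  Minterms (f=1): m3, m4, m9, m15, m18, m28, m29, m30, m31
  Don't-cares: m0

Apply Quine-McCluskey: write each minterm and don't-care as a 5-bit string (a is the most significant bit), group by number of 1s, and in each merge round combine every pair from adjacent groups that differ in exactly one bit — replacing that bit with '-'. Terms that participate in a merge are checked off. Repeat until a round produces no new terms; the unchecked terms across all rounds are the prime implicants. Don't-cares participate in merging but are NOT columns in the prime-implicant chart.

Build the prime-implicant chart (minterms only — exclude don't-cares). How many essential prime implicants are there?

size-2^0 implicants → 00000(✓)  00011  00100(✓)  01001  01111(✓)  10010  11100(✓)  11101(✓)  11110(✓)  11111(✓)
size-2^1 implicants → -1111  00-00  111-0(✓)  111-1(✓)  1110-(✓)  1111-(✓)
size-2^2 implicants → 111--
Unchecked terms (primes): -1111, 00-00, 00011, 01001, 10010, 111--
Minterm coverage:
  m3 ⊆ 00011 [E]
  m4 ⊆ 00-00 [E]
  m9 ⊆ 01001 [E]
  m15 ⊆ -1111 [E]
  m18 ⊆ 10010 [E]
  m28 ⊆ 111-- [E]
  m29 ⊆ 111-- [E]
  m30 ⊆ 111-- [E]
  m31 ⊆ -1111,111--
E = {-1111, 00-00, 00011, 01001, 10010, 111--}

6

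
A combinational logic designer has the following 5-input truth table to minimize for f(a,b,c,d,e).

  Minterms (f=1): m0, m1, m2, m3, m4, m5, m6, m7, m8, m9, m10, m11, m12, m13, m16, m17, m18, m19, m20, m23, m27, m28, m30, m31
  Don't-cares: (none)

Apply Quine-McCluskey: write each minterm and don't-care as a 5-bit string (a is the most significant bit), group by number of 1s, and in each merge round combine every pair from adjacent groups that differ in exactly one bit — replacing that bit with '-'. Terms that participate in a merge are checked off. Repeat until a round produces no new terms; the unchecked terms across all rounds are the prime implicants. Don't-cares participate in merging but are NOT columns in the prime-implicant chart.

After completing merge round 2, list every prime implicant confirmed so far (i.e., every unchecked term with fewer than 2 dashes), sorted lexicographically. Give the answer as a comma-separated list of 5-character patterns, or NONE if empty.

size-2^0 implicants → 00000(✓)  00001(✓)  00010(✓)  00011(✓)  00100(✓)  00101(✓)  00110(✓)  00111(✓)  01000(✓)  01001(✓)  01010(✓)  01011(✓)  01100(✓)  01101(✓)  10000(✓)  10001(✓)  10010(✓)  10011(✓)  10100(✓)  10111(✓)  11011(✓)  11100(✓)  11110(✓)  11111(✓)
size-2^1 implicants → -0000(✓)  -0001(✓)  -0010(✓)  -0011(✓)  -0100(✓)  -0111(✓)  -1011(✓)  -1100(✓)  0-000(✓)  0-001(✓)  0-010(✓)  0-011(✓)  0-100(✓)  0-101(✓)  00-00(✓)  00-01(✓)  00-10(✓)  00-11(✓)  000-0(✓)  000-1(✓)  0000-(✓)  0001-(✓)  001-0(✓)  001-1(✓)  0010-(✓)  0011-(✓)  01-00(✓)  01-01(✓)  010-0(✓)  010-1(✓)  0100-(✓)  0101-(✓)  0110-(✓)  1-011(✓)  1-100(✓)  1-111(✓)  10-00(✓)  10-11(✓)  100-0(✓)  100-1(✓)  1000-(✓)  1001-(✓)  11-11(✓)  111-0  1111-
size-2^2 implicants → --011  --100  -0-00  -0-11  -00-0(✓)  -00-1(✓)  -000-(✓)  -001-(✓)  0--00(✓)  0--01(✓)  0-0-0(✓)  0-0-1(✓)  0-00-(✓)  0-01-(✓)  0-10-(✓)  00--0(✓)  00--1(✓)  00-0-(✓)  00-1-(✓)  000--(✓)  001--(✓)  01-0-(✓)  010--(✓)  1--11  100--(✓)
size-2^3 implicants → -00--  0--0-  0-0--  00---
Unchecked terms (primes): --011, --100, -0-00, -0-11, -00--, 0--0-, 0-0--, 00---, 1--11, 111-0, 1111-

111-0, 1111-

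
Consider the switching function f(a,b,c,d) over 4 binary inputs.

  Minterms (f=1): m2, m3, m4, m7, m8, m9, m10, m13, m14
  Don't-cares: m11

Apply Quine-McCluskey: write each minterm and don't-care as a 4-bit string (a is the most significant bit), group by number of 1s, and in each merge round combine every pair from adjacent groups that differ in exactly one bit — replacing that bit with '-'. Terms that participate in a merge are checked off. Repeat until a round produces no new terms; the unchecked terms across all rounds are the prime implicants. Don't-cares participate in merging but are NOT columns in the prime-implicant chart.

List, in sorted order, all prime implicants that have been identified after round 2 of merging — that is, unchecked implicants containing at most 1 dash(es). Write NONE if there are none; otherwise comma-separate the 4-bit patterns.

0-11, 0100, 1-01, 1-10

size-2^0 implicants → 0010(✓)  0011(✓)  0100  0111(✓)  1000(✓)  1001(✓)  1010(✓)  1011(✓)  1101(✓)  1110(✓)
size-2^1 implicants → -010(✓)  -011(✓)  0-11  001-(✓)  1-01  1-10  10-0(✓)  10-1(✓)  100-(✓)  101-(✓)
size-2^2 implicants → -01-  10--
Unchecked terms (primes): -01-, 0-11, 0100, 1-01, 1-10, 10--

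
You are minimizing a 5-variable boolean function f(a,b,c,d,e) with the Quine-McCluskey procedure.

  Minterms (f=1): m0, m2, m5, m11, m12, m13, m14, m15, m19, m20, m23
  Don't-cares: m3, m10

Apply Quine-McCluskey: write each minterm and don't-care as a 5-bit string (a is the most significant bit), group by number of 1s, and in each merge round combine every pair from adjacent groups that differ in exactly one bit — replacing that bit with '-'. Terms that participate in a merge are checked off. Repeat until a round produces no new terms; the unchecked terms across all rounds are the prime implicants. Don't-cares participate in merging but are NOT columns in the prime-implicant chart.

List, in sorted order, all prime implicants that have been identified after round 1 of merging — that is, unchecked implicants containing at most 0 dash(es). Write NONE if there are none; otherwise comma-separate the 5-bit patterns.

size-2^0 implicants → 00000(✓)  00010(✓)  00011(✓)  00101(✓)  01010(✓)  01011(✓)  01100(✓)  01101(✓)  01110(✓)  01111(✓)  10011(✓)  10100  10111(✓)
size-2^1 implicants → -0011  0-010(✓)  0-011(✓)  0-101  000-0  0001-(✓)  01-10(✓)  01-11(✓)  0101-(✓)  011-0(✓)  011-1(✓)  0110-(✓)  0111-(✓)  10-11
size-2^2 implicants → 0-01-  01-1-  011--
Unchecked terms (primes): -0011, 0-01-, 0-101, 000-0, 01-1-, 011--, 10-11, 10100

10100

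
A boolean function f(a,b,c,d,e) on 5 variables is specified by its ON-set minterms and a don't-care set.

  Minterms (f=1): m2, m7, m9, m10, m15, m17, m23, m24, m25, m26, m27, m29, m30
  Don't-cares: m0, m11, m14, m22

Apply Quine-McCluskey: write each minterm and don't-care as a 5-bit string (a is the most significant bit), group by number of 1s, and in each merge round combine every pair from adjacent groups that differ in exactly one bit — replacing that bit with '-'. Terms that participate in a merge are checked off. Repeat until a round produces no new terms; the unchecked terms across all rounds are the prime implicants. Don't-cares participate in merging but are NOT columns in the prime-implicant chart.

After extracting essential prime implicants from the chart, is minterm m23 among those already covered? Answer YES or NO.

NO

[col 0] 00000*, 00010*, 00111*, 01001*, 01010*, 01011*, 01110*, 01111*, 10001*, 10110*, 10111*, 11000*, 11001*, 11010*, 11011*, 11101*, 11110*
[col 1] -0111, -1001*, -1010*, -1011*, -1110*, 0-010, 0-111, 000-0, 01-10*, 01-11*, 010-1*, 0101-*, 0111-*, 1-001, 1-110, 1011-, 11-01, 11-10*, 110-0*, 110-1*, 1100-*, 1101-*
[col 2] -1-10, -10-1, -101-, 01-1-, 110--
Prime implicants: -0111, -1-10, -10-1, -101-, 0-010, 0-111, 000-0, 01-1-, 1-001, 1-110, 1011-, 11-01, 110--
PI chart (minterm → PIs covering it):
  2 | 0-010,000-0
  7 | -0111,0-111
  9 | -10-1  (sole → essential)
  10 | -1-10,-101-,0-010,01-1-
  15 | 0-111,01-1-
  17 | 1-001  (sole → essential)
  23 | -0111,1011-
  24 | 110--  (sole → essential)
  25 | -10-1,1-001,11-01,110--
  26 | -1-10,-101-,110--
  27 | -10-1,-101-,110--
  29 | 11-01  (sole → essential)
  30 | -1-10,1-110
Essential prime implicants: -10-1, 1-001, 11-01, 110--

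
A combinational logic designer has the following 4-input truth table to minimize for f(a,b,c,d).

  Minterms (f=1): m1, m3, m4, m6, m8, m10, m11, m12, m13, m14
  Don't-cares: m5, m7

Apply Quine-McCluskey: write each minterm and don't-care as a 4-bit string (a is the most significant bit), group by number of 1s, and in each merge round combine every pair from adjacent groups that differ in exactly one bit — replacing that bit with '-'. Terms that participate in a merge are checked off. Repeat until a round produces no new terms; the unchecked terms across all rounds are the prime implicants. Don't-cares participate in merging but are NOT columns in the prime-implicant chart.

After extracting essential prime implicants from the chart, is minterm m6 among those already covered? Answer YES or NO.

NO

size-2^0 implicants → 0001(✓)  0011(✓)  0100(✓)  0101(✓)  0110(✓)  0111(✓)  1000(✓)  1010(✓)  1011(✓)  1100(✓)  1101(✓)  1110(✓)
size-2^1 implicants → -011  -100(✓)  -101(✓)  -110(✓)  0-01(✓)  0-11(✓)  00-1(✓)  01-0(✓)  01-1(✓)  010-(✓)  011-(✓)  1-00(✓)  1-10(✓)  10-0(✓)  101-  11-0(✓)  110-(✓)
size-2^2 implicants → -1-0  -10-  0--1  01--  1--0
Unchecked terms (primes): -011, -1-0, -10-, 0--1, 01--, 1--0, 101-
Minterm coverage:
  m1 ⊆ 0--1 [E]
  m3 ⊆ -011,0--1
  m4 ⊆ -1-0,-10-,01--
  m6 ⊆ -1-0,01--
  m8 ⊆ 1--0 [E]
  m10 ⊆ 1--0,101-
  m11 ⊆ -011,101-
  m12 ⊆ -1-0,-10-,1--0
  m13 ⊆ -10- [E]
  m14 ⊆ -1-0,1--0
E = {-10-, 0--1, 1--0}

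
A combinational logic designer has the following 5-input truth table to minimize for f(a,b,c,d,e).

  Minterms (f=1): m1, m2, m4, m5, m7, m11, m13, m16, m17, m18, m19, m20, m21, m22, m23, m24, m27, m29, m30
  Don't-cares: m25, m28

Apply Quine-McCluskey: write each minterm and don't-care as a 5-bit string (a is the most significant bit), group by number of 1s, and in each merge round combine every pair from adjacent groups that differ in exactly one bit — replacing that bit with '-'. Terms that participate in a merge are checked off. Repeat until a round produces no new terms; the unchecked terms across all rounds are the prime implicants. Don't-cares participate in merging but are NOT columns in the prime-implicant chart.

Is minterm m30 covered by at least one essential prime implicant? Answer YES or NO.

size-2^0 implicants → 00001(✓)  00010(✓)  00100(✓)  00101(✓)  00111(✓)  01011(✓)  01101(✓)  10000(✓)  10001(✓)  10010(✓)  10011(✓)  10100(✓)  10101(✓)  10110(✓)  10111(✓)  11000(✓)  11001(✓)  11011(✓)  11100(✓)  11101(✓)  11110(✓)
size-2^1 implicants → -0001(✓)  -0010  -0100(✓)  -0101(✓)  -0111(✓)  -1011  -1101(✓)  0-101(✓)  00-01(✓)  001-1(✓)  0010-(✓)  1-000(✓)  1-001(✓)  1-011(✓)  1-100(✓)  1-101(✓)  1-110(✓)  10-00(✓)  10-01(✓)  10-10(✓)  10-11(✓)  100-0(✓)  100-1(✓)  1000-(✓)  1001-(✓)  101-0(✓)  101-1(✓)  1010-(✓)  1011-(✓)  11-00(✓)  11-01(✓)  110-1(✓)  1100-(✓)  111-0(✓)  1110-(✓)
size-2^2 implicants → --101  -0-01  -01-1  -010-  1--00(✓)  1--01(✓)  1-0-1  1-00-(✓)  1-1-0  1-10-(✓)  10--0(✓)  10--1(✓)  10-0-(✓)  10-1-(✓)  100--(✓)  101--(✓)  11-0-(✓)
size-2^3 implicants → 1--0-  10---
Unchecked terms (primes): --101, -0-01, -0010, -01-1, -010-, -1011, 1--0-, 1-0-1, 1-1-0, 10---
Minterm coverage:
  m1 ⊆ -0-01 [E]
  m2 ⊆ -0010 [E]
  m4 ⊆ -010- [E]
  m5 ⊆ --101,-0-01,-01-1,-010-
  m7 ⊆ -01-1 [E]
  m11 ⊆ -1011 [E]
  m13 ⊆ --101 [E]
  m16 ⊆ 1--0-,10---
  m17 ⊆ -0-01,1--0-,1-0-1,10---
  m18 ⊆ -0010,10---
  m19 ⊆ 1-0-1,10---
  m20 ⊆ -010-,1--0-,1-1-0,10---
  m21 ⊆ --101,-0-01,-01-1,-010-,1--0-,10---
  m22 ⊆ 1-1-0,10---
  m23 ⊆ -01-1,10---
  m24 ⊆ 1--0- [E]
  m27 ⊆ -1011,1-0-1
  m29 ⊆ --101,1--0-
  m30 ⊆ 1-1-0 [E]
E = {--101, -0-01, -0010, -01-1, -010-, -1011, 1--0-, 1-1-0}

YES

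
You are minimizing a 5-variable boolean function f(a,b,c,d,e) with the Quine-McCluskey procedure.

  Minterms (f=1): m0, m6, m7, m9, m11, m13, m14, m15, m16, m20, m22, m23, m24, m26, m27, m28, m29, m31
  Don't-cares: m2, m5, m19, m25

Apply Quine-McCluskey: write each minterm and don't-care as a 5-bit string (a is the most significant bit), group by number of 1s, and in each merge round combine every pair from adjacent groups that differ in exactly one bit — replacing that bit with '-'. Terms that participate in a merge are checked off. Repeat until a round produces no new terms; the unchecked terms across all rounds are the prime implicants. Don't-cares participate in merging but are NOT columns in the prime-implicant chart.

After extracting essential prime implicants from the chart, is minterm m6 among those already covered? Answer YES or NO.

YES

Round 0: 00000✓ 00010✓ 00101✓ 00110✓ 00111✓ 01001✓ 01011✓ 01101✓ 01110✓ 01111✓ 10000✓ 10011✓ 10100✓ 10110✓ 10111✓ 11000✓ 11001✓ 11010✓ 11011✓ 11100✓ 11101✓ 11111✓
Round 1: -0000 -0110✓ -0111✓ -1001✓ -1011✓ -1101✓ -1111✓ 0-101✓ 0-110✓ 0-111✓ 00-10 000-0 001-1✓ 0011-✓ 01-01✓ 01-11✓ 010-1✓ 011-1✓ 0111-✓ 1-000✓ 1-011✓ 1-100✓ 1-111✓ 10-00✓ 10-11✓ 101-0 1011-✓ 11-00✓ 11-01✓ 11-11✓ 110-0✓ 110-1✓ 1100-✓ 1101-✓ 111-1✓ 1110-✓
Round 2: --111 -011- -1-01✓ -1-11✓ -10-1✓ -11-1✓ 0-1-1 0-11- 01--1✓ 1--00 1--11 11--1✓ 11-0- 110--
Round 3: -1--1
PIs = {--111, -0000, -011-, -1--1, 0-1-1, 0-11-, 00-10, 000-0, 1--00, 1--11, 101-0, 11-0-, 110--}
Coverage chart:
  m0: -0000,000-0
  m6: -011-,0-11-,00-10
  m7: --111,-011-,0-1-1,0-11-
  m9: -1--1 ←essential
  m11: -1--1 ←essential
  m13: -1--1,0-1-1
  m14: 0-11- ←essential
  m15: --111,-1--1,0-1-1,0-11-
  m16: -0000,1--00
  m20: 1--00,101-0
  m22: -011-,101-0
  m23: --111,-011-,1--11
  m24: 1--00,11-0-,110--
  m26: 110-- ←essential
  m27: -1--1,1--11,110--
  m28: 1--00,11-0-
  m29: -1--1,11-0-
  m31: --111,-1--1,1--11
Essential: -1--1, 0-11-, 110--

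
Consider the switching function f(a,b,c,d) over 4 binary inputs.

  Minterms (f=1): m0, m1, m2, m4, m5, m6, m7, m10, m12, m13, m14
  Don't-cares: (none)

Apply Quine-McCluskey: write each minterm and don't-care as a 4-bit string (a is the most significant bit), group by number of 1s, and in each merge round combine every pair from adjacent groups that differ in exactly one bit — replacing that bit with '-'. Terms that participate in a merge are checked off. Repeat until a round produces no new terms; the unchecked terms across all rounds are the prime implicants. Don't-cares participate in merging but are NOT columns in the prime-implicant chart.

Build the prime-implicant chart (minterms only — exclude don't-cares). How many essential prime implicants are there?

Round 0: 0000✓ 0001✓ 0010✓ 0100✓ 0101✓ 0110✓ 0111✓ 1010✓ 1100✓ 1101✓ 1110✓
Round 1: -010✓ -100✓ -101✓ -110✓ 0-00✓ 0-01✓ 0-10✓ 00-0✓ 000-✓ 01-0✓ 01-1✓ 010-✓ 011-✓ 1-10✓ 11-0✓ 110-✓
Round 2: --10 -1-0 -10- 0--0 0-0- 01--
PIs = {--10, -1-0, -10-, 0--0, 0-0-, 01--}
Coverage chart:
  m0: 0--0,0-0-
  m1: 0-0- ←essential
  m2: --10,0--0
  m4: -1-0,-10-,0--0,0-0-,01--
  m5: -10-,0-0-,01--
  m6: --10,-1-0,0--0,01--
  m7: 01-- ←essential
  m10: --10 ←essential
  m12: -1-0,-10-
  m13: -10- ←essential
  m14: --10,-1-0
Essential: --10, -10-, 0-0-, 01--

4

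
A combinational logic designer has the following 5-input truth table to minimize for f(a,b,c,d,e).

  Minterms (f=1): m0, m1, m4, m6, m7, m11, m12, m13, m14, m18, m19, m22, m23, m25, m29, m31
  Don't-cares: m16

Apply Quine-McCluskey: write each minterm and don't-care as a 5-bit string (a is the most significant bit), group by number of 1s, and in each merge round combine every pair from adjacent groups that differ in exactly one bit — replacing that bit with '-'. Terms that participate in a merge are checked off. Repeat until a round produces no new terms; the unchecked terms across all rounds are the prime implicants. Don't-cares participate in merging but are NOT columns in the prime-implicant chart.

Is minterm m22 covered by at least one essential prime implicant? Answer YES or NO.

YES

size-2^0 implicants → 00000(✓)  00001(✓)  00100(✓)  00110(✓)  00111(✓)  01011  01100(✓)  01101(✓)  01110(✓)  10000(✓)  10010(✓)  10011(✓)  10110(✓)  10111(✓)  11001(✓)  11101(✓)  11111(✓)
size-2^1 implicants → -0000  -0110(✓)  -0111(✓)  -1101  0-100(✓)  0-110(✓)  00-00  0000-  001-0(✓)  0011-(✓)  011-0(✓)  0110-  1-111  10-10(✓)  10-11(✓)  100-0  1001-(✓)  1011-(✓)  11-01  111-1
size-2^2 implicants → -011-  0-1-0  10-1-
Unchecked terms (primes): -0000, -011-, -1101, 0-1-0, 00-00, 0000-, 01011, 0110-, 1-111, 10-1-, 100-0, 11-01, 111-1
Minterm coverage:
  m0 ⊆ -0000,00-00,0000-
  m1 ⊆ 0000- [E]
  m4 ⊆ 0-1-0,00-00
  m6 ⊆ -011-,0-1-0
  m7 ⊆ -011- [E]
  m11 ⊆ 01011 [E]
  m12 ⊆ 0-1-0,0110-
  m13 ⊆ -1101,0110-
  m14 ⊆ 0-1-0 [E]
  m18 ⊆ 10-1-,100-0
  m19 ⊆ 10-1- [E]
  m22 ⊆ -011-,10-1-
  m23 ⊆ -011-,1-111,10-1-
  m25 ⊆ 11-01 [E]
  m29 ⊆ -1101,11-01,111-1
  m31 ⊆ 1-111,111-1
E = {-011-, 0-1-0, 0000-, 01011, 10-1-, 11-01}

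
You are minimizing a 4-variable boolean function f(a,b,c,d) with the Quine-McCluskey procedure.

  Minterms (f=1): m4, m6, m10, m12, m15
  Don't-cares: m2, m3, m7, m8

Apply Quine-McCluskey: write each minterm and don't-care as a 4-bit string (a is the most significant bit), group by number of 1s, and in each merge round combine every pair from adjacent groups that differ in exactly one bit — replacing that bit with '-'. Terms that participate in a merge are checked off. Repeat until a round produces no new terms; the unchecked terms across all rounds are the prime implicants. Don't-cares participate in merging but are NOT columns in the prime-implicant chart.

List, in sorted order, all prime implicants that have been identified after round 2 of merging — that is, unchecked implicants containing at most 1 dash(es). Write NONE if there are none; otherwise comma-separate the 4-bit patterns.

-010, -100, -111, 01-0, 1-00, 10-0

[col 0] 0010*, 0011*, 0100*, 0110*, 0111*, 1000*, 1010*, 1100*, 1111*
[col 1] -010, -100, -111, 0-10*, 0-11*, 001-*, 01-0, 011-*, 1-00, 10-0
[col 2] 0-1-
Prime implicants: -010, -100, -111, 0-1-, 01-0, 1-00, 10-0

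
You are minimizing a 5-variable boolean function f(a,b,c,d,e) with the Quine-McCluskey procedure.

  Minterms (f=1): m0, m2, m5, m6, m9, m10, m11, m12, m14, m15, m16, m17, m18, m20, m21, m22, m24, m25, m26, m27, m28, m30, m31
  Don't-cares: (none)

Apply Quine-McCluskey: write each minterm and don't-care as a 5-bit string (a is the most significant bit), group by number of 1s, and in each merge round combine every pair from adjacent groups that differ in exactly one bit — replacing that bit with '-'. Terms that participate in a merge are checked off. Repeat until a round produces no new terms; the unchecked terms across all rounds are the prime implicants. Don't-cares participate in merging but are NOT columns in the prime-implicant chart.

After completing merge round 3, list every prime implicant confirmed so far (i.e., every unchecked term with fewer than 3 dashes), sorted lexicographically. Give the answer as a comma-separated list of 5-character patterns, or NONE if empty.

Round 0: 00000✓ 00010✓ 00101✓ 00110✓ 01001✓ 01010✓ 01011✓ 01100✓ 01110✓ 01111✓ 10000✓ 10001✓ 10010✓ 10100✓ 10101✓ 10110✓ 11000✓ 11001✓ 11010✓ 11011✓ 11100✓ 11110✓ 11111✓
Round 1: -0000✓ -0010✓ -0101 -0110✓ -1001✓ -1010✓ -1011✓ -1100✓ -1110✓ -1111✓ 0-010✓ 0-110✓ 00-10✓ 000-0✓ 01-10✓ 01-11✓ 010-1✓ 0101-✓ 011-0✓ 0111-✓ 1-000✓ 1-001✓ 1-010✓ 1-100✓ 1-110✓ 10-00✓ 10-01✓ 10-10✓ 100-0✓ 1000-✓ 101-0✓ 1010-✓ 11-00✓ 11-10✓ 11-11✓ 110-0✓ 110-1✓ 1100-✓ 1101-✓ 111-0✓ 1111-✓
Round 2: --010✓ --110✓ -0-10✓ -00-0 -1-10✓ -1-11✓ -10-1 -101-✓ -11-0 -111-✓ 0--10✓ 01-1-✓ 1--00✓ 1--10✓ 1-0-0✓ 1-00- 1-1-0✓ 10--0✓ 10-0- 11--0✓ 11-1-✓ 110--
Round 3: ---10 -1-1- 1---0
PIs = {---10, -00-0, -0101, -1-1-, -10-1, -11-0, 1---0, 1-00-, 10-0-, 110--}

-00-0, -0101, -10-1, -11-0, 1-00-, 10-0-, 110--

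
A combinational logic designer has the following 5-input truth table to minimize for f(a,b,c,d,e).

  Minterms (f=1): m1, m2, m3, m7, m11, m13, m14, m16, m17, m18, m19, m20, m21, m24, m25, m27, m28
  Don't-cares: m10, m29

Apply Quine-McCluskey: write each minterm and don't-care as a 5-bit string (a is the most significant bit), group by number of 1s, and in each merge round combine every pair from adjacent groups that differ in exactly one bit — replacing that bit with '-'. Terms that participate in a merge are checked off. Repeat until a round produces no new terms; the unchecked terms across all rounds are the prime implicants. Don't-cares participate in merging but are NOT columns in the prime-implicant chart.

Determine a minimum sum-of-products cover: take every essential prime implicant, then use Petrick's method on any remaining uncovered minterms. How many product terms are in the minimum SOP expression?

size-2^0 implicants → 00001(✓)  00010(✓)  00011(✓)  00111(✓)  01010(✓)  01011(✓)  01101(✓)  01110(✓)  10000(✓)  10001(✓)  10010(✓)  10011(✓)  10100(✓)  10101(✓)  11000(✓)  11001(✓)  11011(✓)  11100(✓)  11101(✓)
size-2^1 implicants → -0001(✓)  -0010(✓)  -0011(✓)  -1011(✓)  -1101  0-010(✓)  0-011(✓)  00-11  000-1(✓)  0001-(✓)  01-10  0101-(✓)  1-000(✓)  1-001(✓)  1-011(✓)  1-100(✓)  1-101(✓)  10-00(✓)  10-01(✓)  100-0(✓)  100-1(✓)  1000-(✓)  1001-(✓)  1010-(✓)  11-00(✓)  11-01(✓)  110-1(✓)  1100-(✓)  1110-(✓)
size-2^2 implicants → --011  -00-1  -001-  0-01-  1--00(✓)  1--01(✓)  1-0-1  1-00-(✓)  1-10-(✓)  10-0-(✓)  100--  11-0-(✓)
size-2^3 implicants → 1--0-
Unchecked terms (primes): --011, -00-1, -001-, -1101, 0-01-, 00-11, 01-10, 1--0-, 1-0-1, 100--
Minterm coverage:
  m1 ⊆ -00-1 [E]
  m2 ⊆ -001-,0-01-
  m3 ⊆ --011,-00-1,-001-,0-01-,00-11
  m7 ⊆ 00-11 [E]
  m11 ⊆ --011,0-01-
  m13 ⊆ -1101 [E]
  m14 ⊆ 01-10 [E]
  m16 ⊆ 1--0-,100--
  m17 ⊆ -00-1,1--0-,1-0-1,100--
  m18 ⊆ -001-,100--
  m19 ⊆ --011,-00-1,-001-,1-0-1,100--
  m20 ⊆ 1--0- [E]
  m21 ⊆ 1--0- [E]
  m24 ⊆ 1--0- [E]
  m25 ⊆ 1--0-,1-0-1
  m27 ⊆ --011,1-0-1
  m28 ⊆ 1--0- [E]
E = {-00-1, -1101, 00-11, 01-10, 1--0-}
Petrick residual → --011, -001-
Cover = c'de + b'c'e + b'c'd + bcd'e + a'b'de + a'bde' + ad'  |cover|=7

7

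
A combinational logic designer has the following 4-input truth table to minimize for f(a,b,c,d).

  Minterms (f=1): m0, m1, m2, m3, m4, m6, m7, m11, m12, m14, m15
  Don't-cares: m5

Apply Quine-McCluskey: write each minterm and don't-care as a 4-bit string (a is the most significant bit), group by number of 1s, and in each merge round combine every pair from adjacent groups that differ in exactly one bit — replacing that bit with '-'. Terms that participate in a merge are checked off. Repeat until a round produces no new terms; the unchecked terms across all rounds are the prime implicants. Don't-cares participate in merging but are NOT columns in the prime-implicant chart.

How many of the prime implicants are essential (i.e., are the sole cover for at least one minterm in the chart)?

size-2^0 implicants → 0000(✓)  0001(✓)  0010(✓)  0011(✓)  0100(✓)  0101(✓)  0110(✓)  0111(✓)  1011(✓)  1100(✓)  1110(✓)  1111(✓)
size-2^1 implicants → -011(✓)  -100(✓)  -110(✓)  -111(✓)  0-00(✓)  0-01(✓)  0-10(✓)  0-11(✓)  00-0(✓)  00-1(✓)  000-(✓)  001-(✓)  01-0(✓)  01-1(✓)  010-(✓)  011-(✓)  1-11(✓)  11-0(✓)  111-(✓)
size-2^2 implicants → --11  -1-0  -11-  0--0(✓)  0--1(✓)  0-0-(✓)  0-1-(✓)  00--(✓)  01--(✓)
size-2^3 implicants → 0---
Unchecked terms (primes): --11, -1-0, -11-, 0---
Minterm coverage:
  m0 ⊆ 0--- [E]
  m1 ⊆ 0--- [E]
  m2 ⊆ 0--- [E]
  m3 ⊆ --11,0---
  m4 ⊆ -1-0,0---
  m6 ⊆ -1-0,-11-,0---
  m7 ⊆ --11,-11-,0---
  m11 ⊆ --11 [E]
  m12 ⊆ -1-0 [E]
  m14 ⊆ -1-0,-11-
  m15 ⊆ --11,-11-
E = {--11, -1-0, 0---}

3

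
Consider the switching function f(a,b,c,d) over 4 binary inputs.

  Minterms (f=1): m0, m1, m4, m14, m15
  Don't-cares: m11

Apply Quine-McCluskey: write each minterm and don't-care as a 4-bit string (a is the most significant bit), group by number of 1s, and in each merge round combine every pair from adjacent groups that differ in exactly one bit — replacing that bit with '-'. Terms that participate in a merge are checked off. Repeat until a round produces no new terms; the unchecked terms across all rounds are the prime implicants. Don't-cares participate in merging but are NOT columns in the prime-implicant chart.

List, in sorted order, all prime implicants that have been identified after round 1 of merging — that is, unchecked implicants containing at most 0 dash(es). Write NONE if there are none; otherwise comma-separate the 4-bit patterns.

Round 0: 0000✓ 0001✓ 0100✓ 1011✓ 1110✓ 1111✓
Round 1: 0-00 000- 1-11 111-
PIs = {0-00, 000-, 1-11, 111-}

NONE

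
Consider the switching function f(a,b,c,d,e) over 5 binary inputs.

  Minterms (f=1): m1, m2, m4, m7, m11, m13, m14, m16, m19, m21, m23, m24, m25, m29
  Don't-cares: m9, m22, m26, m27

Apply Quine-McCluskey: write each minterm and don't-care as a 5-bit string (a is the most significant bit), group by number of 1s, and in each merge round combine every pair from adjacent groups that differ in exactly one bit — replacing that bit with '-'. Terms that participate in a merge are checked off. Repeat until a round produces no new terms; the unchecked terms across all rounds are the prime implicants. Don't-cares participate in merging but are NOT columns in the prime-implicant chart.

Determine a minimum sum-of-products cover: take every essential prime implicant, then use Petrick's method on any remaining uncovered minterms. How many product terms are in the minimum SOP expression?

10

size-2^0 implicants → 00001(✓)  00010  00100  00111(✓)  01001(✓)  01011(✓)  01101(✓)  01110  10000(✓)  10011(✓)  10101(✓)  10110(✓)  10111(✓)  11000(✓)  11001(✓)  11010(✓)  11011(✓)  11101(✓)
size-2^1 implicants → -0111  -1001(✓)  -1011(✓)  -1101(✓)  0-001  01-01(✓)  010-1(✓)  1-000  1-011  1-101  10-11  101-1  1011-  11-01(✓)  110-0(✓)  110-1(✓)  1100-(✓)  1101-(✓)
size-2^2 implicants → -1-01  -10-1  110--
Unchecked terms (primes): -0111, -1-01, -10-1, 0-001, 00010, 00100, 01110, 1-000, 1-011, 1-101, 10-11, 101-1, 1011-, 110--
Minterm coverage:
  m1 ⊆ 0-001 [E]
  m2 ⊆ 00010 [E]
  m4 ⊆ 00100 [E]
  m7 ⊆ -0111 [E]
  m11 ⊆ -10-1 [E]
  m13 ⊆ -1-01 [E]
  m14 ⊆ 01110 [E]
  m16 ⊆ 1-000 [E]
  m19 ⊆ 1-011,10-11
  m21 ⊆ 1-101,101-1
  m23 ⊆ -0111,10-11,101-1,1011-
  m24 ⊆ 1-000,110--
  m25 ⊆ -1-01,-10-1,110--
  m29 ⊆ -1-01,1-101
E = {-0111, -1-01, -10-1, 0-001, 00010, 00100, 01110, 1-000}
Petrick residual → 1-011, 1-101
Cover = b'cde + bd'e + bc'e + a'c'd'e + a'b'c'de' + a'b'cd'e' + a'bcde' + ac'd'e' + ac'de + acd'e  |cover|=10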